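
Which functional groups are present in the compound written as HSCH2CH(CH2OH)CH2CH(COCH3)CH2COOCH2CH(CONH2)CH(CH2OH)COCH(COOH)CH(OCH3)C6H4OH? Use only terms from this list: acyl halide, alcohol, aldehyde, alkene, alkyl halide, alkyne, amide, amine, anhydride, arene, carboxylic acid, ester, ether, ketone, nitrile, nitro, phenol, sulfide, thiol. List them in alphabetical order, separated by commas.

Taking each segment in turn:
  HSCH2: –SH on an sp³ carbon → thiol.
  CH(CH2OH): pendant –CH2OH on an sp³ backbone C → alcohol.
  CH(COCH3): pendant –COCH3: carbonyl C bonded to two carbons → ketone.
  CH2COOCH2: –C(=O)–O–C with C on the carbonyl side → ester.
  CH(CONH2): pendant –CONH2: carbonyl C bonded to C and N → amide.
  CH(CH2OH): pendant –CH2OH on an sp³ backbone C → alcohol.
  CO: –C(=O)– with carbon on both sides → ketone.
  CH(COOH): pendant –COOH: carbonyl C bonded to C and –OH → carboxylic acid.
  CH(OCH3): pendant –OCH3: C–O–C with sp³ C, no adjacent C=O → ether.
  C6H4OH: –OH attached directly to an aromatic ring → phenol (not alcohol); the ring itself is an arene.

alcohol, amide, arene, carboxylic acid, ester, ether, ketone, phenol, thiol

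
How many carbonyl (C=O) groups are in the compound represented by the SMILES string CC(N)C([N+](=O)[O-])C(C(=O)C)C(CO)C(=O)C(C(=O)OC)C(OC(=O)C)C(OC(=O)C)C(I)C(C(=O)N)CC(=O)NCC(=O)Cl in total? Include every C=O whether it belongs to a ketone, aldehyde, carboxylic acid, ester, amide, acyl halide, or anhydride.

CH(COCH3): ketone, 1 C=O (running total 1).
CO: ketone, 1 C=O (running total 2).
CH(COOCH3): ester, 1 C=O (running total 3).
CH(OCOCH3): ester, 1 C=O (running total 4).
CH(OCOCH3): ester, 1 C=O (running total 5).
CH(CONH2): amide, 1 C=O (running total 6).
CH2CONHCH2: amide, 1 C=O (running total 7).
COCl: acyl halide, 1 C=O (running total 8).

8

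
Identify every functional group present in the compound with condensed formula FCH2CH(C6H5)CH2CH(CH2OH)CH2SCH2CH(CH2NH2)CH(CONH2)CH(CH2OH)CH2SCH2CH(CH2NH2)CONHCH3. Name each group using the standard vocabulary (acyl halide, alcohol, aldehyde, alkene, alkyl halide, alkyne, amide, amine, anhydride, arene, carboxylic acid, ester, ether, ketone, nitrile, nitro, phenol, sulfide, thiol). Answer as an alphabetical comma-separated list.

halogen on an sp³ carbon → alkyl halide.
pendant –C6H5: benzene ring → arene.
pendant –CH2OH on an sp³ backbone C → alcohol.
C–S–C linkage → sulfide (thioether).
pendant –CH2NH2: N on sp³ C, no adjacent C=O → amine.
pendant –CONH2: carbonyl C bonded to C and N → amide.
pendant –CH2OH on an sp³ backbone C → alcohol.
C–S–C linkage → sulfide (thioether).
pendant –CH2NH2: N on sp³ C, no adjacent C=O → amine.
–C(=O)NHCH3: carbonyl C bonded to C and to N → amide (the N is not an amine).

alcohol, alkyl halide, amide, amine, arene, sulfide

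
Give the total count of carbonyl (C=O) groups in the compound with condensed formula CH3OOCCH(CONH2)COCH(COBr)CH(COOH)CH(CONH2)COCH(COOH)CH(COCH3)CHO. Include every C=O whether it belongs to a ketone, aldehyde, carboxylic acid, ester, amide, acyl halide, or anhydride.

CH3OOC: ester, 1 C=O (running total 1).
CH(CONH2): amide, 1 C=O (running total 2).
CO: ketone, 1 C=O (running total 3).
CH(COBr): acyl halide, 1 C=O (running total 4).
CH(COOH): carboxylic acid, 1 C=O (running total 5).
CH(CONH2): amide, 1 C=O (running total 6).
CO: ketone, 1 C=O (running total 7).
CH(COOH): carboxylic acid, 1 C=O (running total 8).
CH(COCH3): ketone, 1 C=O (running total 9).
CHO: aldehyde, 1 C=O (running total 10).

10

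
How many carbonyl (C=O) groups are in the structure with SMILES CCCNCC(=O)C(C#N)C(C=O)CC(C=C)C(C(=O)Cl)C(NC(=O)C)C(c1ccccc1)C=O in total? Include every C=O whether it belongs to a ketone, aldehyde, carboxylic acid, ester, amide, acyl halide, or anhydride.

5

CO: ketone, 1 C=O (running total 1).
CH(CHO): aldehyde, 1 C=O (running total 2).
CH(COCl): acyl halide, 1 C=O (running total 3).
CH(NHCOCH3): amide, 1 C=O (running total 4).
CHO: aldehyde, 1 C=O (running total 5).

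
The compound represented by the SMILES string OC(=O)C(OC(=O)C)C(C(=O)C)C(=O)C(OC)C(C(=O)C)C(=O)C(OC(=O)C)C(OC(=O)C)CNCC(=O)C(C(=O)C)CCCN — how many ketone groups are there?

Reading the structure from left to right:
  HOOC: –COOH: carbonyl C bonded to –OH and C → carboxylic acid (the –OH is not a separate alcohol).
  CH(OCOCH3): pendant –OC(=O)CH3: an acyloxy group → ester.
  CH(COCH3): pendant –COCH3: carbonyl C bonded to two carbons → ketone.
  CO: –C(=O)– with carbon on both sides → ketone.
  CH(OCH3): pendant –OCH3: C–O–C with sp³ C, no adjacent C=O → ether.
  CH(COCH3): pendant –COCH3: carbonyl C bonded to two carbons → ketone.
  CO: –C(=O)– with carbon on both sides → ketone.
  CH(OCOCH3): pendant –OC(=O)CH3: an acyloxy group → ester.
  CH(OCOCH3): pendant –OC(=O)CH3: an acyloxy group → ester.
  CH2NHCH2: C–N–C with sp³ carbons and no adjacent C=O → amine (secondary).
  CO: –C(=O)– with carbon on both sides → ketone.
  CH(COCH3): pendant –COCH3: carbonyl C bonded to two carbons → ketone.
  CH2NH2: –NH2 on an sp³ carbon with no adjacent C=O → amine.
Ketone appears at: CH(COCH3), CO, CH(COCH3), CO, CO, CH(COCH3) → 6.

6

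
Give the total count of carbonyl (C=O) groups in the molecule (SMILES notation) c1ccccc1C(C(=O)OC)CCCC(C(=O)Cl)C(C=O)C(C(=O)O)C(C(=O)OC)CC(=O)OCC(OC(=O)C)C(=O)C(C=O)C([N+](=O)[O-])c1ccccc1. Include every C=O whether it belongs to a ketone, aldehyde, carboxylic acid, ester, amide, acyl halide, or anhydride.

CH(COOCH3): ester, 1 C=O (running total 1).
CH(COCl): acyl halide, 1 C=O (running total 2).
CH(CHO): aldehyde, 1 C=O (running total 3).
CH(COOH): carboxylic acid, 1 C=O (running total 4).
CH(COOCH3): ester, 1 C=O (running total 5).
CH2COOCH2: ester, 1 C=O (running total 6).
CH(OCOCH3): ester, 1 C=O (running total 7).
CO: ketone, 1 C=O (running total 8).
CH(CHO): aldehyde, 1 C=O (running total 9).

9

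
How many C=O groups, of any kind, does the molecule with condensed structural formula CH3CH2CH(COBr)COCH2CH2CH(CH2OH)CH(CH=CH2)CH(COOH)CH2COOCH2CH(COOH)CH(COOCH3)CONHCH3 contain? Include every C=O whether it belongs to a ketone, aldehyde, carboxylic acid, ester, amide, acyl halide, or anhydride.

CH(COBr): acyl halide, 1 C=O (running total 1).
CO: ketone, 1 C=O (running total 2).
CH(COOH): carboxylic acid, 1 C=O (running total 3).
CH2COOCH2: ester, 1 C=O (running total 4).
CH(COOH): carboxylic acid, 1 C=O (running total 5).
CH(COOCH3): ester, 1 C=O (running total 6).
CONHCH3: amide, 1 C=O (running total 7).

7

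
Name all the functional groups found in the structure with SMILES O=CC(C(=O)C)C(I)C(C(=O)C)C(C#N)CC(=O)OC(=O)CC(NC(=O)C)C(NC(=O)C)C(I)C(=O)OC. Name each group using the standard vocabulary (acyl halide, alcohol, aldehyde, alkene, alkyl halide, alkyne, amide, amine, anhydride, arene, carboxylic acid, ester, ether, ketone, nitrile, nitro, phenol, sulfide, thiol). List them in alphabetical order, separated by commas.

aldehyde, alkyl halide, amide, anhydride, ester, ketone, nitrile

Taking each segment in turn:
  OHC: terminal –CHO: carbonyl C bonded to H and C → aldehyde.
  CH(COCH3): pendant –COCH3: carbonyl C bonded to two carbons → ketone.
  CH(I): halogen on an sp³ carbon → alkyl halide.
  CH(COCH3): pendant –COCH3: carbonyl C bonded to two carbons → ketone.
  CH(CN): pendant –C≡N: nitrile.
  CH2CO-O-COCH2: two acyl groups sharing one oxygen, –C(=O)–O–C(=O)– → anhydride.
  CH(NHCOCH3): pendant –NHC(=O)CH3: N bonded to a carbonyl → amide (not amine).
  CH(NHCOCH3): pendant –NHC(=O)CH3: N bonded to a carbonyl → amide (not amine).
  CH(I): halogen on an sp³ carbon → alkyl halide.
  COOCH3: –C(=O)OCH3: carbonyl C bonded to C and to –OCH3 → ester (not ketone + ether).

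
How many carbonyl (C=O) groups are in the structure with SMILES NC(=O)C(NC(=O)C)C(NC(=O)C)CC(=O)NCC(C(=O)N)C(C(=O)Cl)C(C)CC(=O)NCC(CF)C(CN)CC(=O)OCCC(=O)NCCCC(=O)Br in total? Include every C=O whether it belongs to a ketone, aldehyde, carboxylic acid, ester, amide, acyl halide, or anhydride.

10

H2NCO: amide, 1 C=O (running total 1).
CH(NHCOCH3): amide, 1 C=O (running total 2).
CH(NHCOCH3): amide, 1 C=O (running total 3).
CH2CONHCH2: amide, 1 C=O (running total 4).
CH(CONH2): amide, 1 C=O (running total 5).
CH(COCl): acyl halide, 1 C=O (running total 6).
CH2CONHCH2: amide, 1 C=O (running total 7).
CH2COOCH2: ester, 1 C=O (running total 8).
CH2CONHCH2: amide, 1 C=O (running total 9).
COBr: acyl halide, 1 C=O (running total 10).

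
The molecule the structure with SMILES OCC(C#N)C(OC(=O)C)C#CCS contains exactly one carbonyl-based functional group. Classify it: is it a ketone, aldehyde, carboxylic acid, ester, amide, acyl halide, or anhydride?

The carbonyl is in the CH(OCOCH3) segment: pendant –OC(=O)CH3: an acyloxy group → ester.

ester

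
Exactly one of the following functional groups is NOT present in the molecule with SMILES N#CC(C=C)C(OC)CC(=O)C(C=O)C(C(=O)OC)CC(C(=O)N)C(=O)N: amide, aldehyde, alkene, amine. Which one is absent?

amine

amide: present (CH(CONH2) — pendant –CONH2: carbonyl C bonded to C and N → amide).
alkene: present (CH(CH=CH2) — pendant –CH=CH2: C=C double bond → alkene).
aldehyde: present (CH(CHO) — pendant –CHO: carbonyl C bonded to C and H → aldehyde).
amine: absent. In each of CH(CONH2) and CONH2, the nitrogen is bonded directly to a carbonyl carbon, making it part of an amide, not a free amine.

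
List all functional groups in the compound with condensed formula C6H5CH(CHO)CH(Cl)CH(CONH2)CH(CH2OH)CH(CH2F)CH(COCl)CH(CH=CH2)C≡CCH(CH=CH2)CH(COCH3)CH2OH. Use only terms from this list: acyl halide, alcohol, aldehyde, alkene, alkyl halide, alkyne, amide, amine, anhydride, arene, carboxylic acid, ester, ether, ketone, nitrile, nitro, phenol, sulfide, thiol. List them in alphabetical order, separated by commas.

C6H5– phenyl ring → arene.
pendant –CHO: carbonyl C bonded to C and H → aldehyde.
halogen on an sp³ carbon → alkyl halide.
pendant –CONH2: carbonyl C bonded to C and N → amide.
pendant –CH2OH on an sp³ backbone C → alcohol.
pendant –CH2X: halogen on sp³ carbon → alkyl halide.
pendant –C(=O)X: carbonyl C bonded to C and halogen → acyl halide.
pendant –CH=CH2: C=C double bond → alkene.
C≡C triple bond → alkyne.
pendant –CH=CH2: C=C double bond → alkene.
pendant –COCH3: carbonyl C bonded to two carbons → ketone.
–OH on an sp³ carbon → alcohol.

acyl halide, alcohol, aldehyde, alkene, alkyl halide, alkyne, amide, arene, ketone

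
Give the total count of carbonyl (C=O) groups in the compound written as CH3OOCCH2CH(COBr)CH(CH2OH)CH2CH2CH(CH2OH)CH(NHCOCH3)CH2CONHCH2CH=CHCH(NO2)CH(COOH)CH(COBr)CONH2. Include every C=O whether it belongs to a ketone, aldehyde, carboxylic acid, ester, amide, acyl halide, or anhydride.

CH3OOC: ester, 1 C=O (running total 1).
CH(COBr): acyl halide, 1 C=O (running total 2).
CH(NHCOCH3): amide, 1 C=O (running total 3).
CH2CONHCH2: amide, 1 C=O (running total 4).
CH(COOH): carboxylic acid, 1 C=O (running total 5).
CH(COBr): acyl halide, 1 C=O (running total 6).
CONH2: amide, 1 C=O (running total 7).

7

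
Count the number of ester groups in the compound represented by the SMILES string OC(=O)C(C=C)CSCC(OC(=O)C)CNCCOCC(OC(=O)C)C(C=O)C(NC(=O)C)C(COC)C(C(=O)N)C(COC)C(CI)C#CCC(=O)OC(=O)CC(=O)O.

2

Reading the structure from left to right:
  HOOC: –COOH: carbonyl C bonded to –OH and C → carboxylic acid (the –OH is not a separate alcohol).
  CH(CH=CH2): pendant –CH=CH2: C=C double bond → alkene.
  CH2SCH2: C–S–C linkage → sulfide (thioether).
  CH(OCOCH3): pendant –OC(=O)CH3: an acyloxy group → ester.
  CH2NHCH2: C–N–C with sp³ carbons and no adjacent C=O → amine (secondary).
  CH2OCH2: C–O–C with sp³ carbons on both sides and no adjacent C=O → ether.
  CH(OCOCH3): pendant –OC(=O)CH3: an acyloxy group → ester.
  CH(CHO): pendant –CHO: carbonyl C bonded to C and H → aldehyde.
  CH(NHCOCH3): pendant –NHC(=O)CH3: N bonded to a carbonyl → amide (not amine).
  CH(CH2OCH3): pendant –CH2OCH3: C–O–C linkage → ether.
  CH(CONH2): pendant –CONH2: carbonyl C bonded to C and N → amide.
  CH(CH2OCH3): pendant –CH2OCH3: C–O–C linkage → ether.
  CH(CH2I): pendant –CH2X: halogen on sp³ carbon → alkyl halide.
  C≡C: C≡C triple bond → alkyne.
  CH2CO-O-COCH2: two acyl groups sharing one oxygen, –C(=O)–O–C(=O)– → anhydride.
  COOH: –COOH: carbonyl C bonded to –OH and C → carboxylic acid (the –OH is not a separate alcohol).
Ester appears at: CH(OCOCH3), CH(OCOCH3) → 2.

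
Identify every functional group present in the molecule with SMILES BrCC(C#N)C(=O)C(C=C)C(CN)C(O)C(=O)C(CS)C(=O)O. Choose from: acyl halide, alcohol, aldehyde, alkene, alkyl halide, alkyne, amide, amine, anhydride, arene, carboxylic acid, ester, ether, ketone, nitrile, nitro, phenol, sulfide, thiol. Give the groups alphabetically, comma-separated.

alcohol, alkene, alkyl halide, amine, carboxylic acid, ketone, nitrile, thiol

Working along the chain:
  BrCH2: halogen on an sp³ carbon → alkyl halide.
  CH(CN): pendant –C≡N: nitrile.
  CO: –C(=O)– with carbon on both sides → ketone.
  CH(CH=CH2): pendant –CH=CH2: C=C double bond → alkene.
  CH(CH2NH2): pendant –CH2NH2: N on sp³ C, no adjacent C=O → amine.
  CH(OH): –OH on an sp³ carbon → alcohol (secondary).
  CO: –C(=O)– with carbon on both sides → ketone.
  CH(CH2SH): pendant –CH2SH → thiol.
  COOH: –COOH: carbonyl C bonded to –OH and C → carboxylic acid (the –OH is not a separate alcohol).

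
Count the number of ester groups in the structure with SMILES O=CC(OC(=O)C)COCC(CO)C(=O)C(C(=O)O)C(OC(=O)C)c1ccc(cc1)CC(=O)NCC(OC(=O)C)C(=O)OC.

terminal –CHO: carbonyl C bonded to H and C → aldehyde.
pendant –OC(=O)CH3: an acyloxy group → ester.
C–O–C with sp³ carbons on both sides and no adjacent C=O → ether.
pendant –CH2OH on an sp³ backbone C → alcohol.
–C(=O)– with carbon on both sides → ketone.
pendant –COOH: carbonyl C bonded to C and –OH → carboxylic acid.
pendant –OC(=O)CH3: an acyloxy group → ester.
para-disubstituted benzene ring → arene.
–C(=O)–N– linkage → amide (the N is not an amine).
pendant –OC(=O)CH3: an acyloxy group → ester.
–C(=O)OCH3: carbonyl C bonded to C and to –OCH3 → ester (not ketone + ether).
Ester appears at: CH(OCOCH3), CH(OCOCH3), CH(OCOCH3), COOCH3 → 4.

4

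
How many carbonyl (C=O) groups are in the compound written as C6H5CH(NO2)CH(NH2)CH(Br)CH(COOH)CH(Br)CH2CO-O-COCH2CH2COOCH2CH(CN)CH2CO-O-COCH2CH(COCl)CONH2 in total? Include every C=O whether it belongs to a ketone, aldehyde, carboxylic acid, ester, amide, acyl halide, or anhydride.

8

CH(COOH): carboxylic acid, 1 C=O (running total 1).
CH2CO-O-COCH2: anhydride, 2 C=O (running total 3).
CH2COOCH2: ester, 1 C=O (running total 4).
CH2CO-O-COCH2: anhydride, 2 C=O (running total 6).
CH(COCl): acyl halide, 1 C=O (running total 7).
CONH2: amide, 1 C=O (running total 8).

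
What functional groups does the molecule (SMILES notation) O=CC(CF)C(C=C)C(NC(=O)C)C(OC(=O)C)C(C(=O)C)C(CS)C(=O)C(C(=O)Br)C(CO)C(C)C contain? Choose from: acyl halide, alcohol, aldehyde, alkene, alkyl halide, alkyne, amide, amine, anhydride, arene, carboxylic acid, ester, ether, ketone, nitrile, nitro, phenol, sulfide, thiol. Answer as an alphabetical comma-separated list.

terminal –CHO: carbonyl C bonded to H and C → aldehyde.
pendant –CH2X: halogen on sp³ carbon → alkyl halide.
pendant –CH=CH2: C=C double bond → alkene.
pendant –NHC(=O)CH3: N bonded to a carbonyl → amide (not amine).
pendant –OC(=O)CH3: an acyloxy group → ester.
pendant –COCH3: carbonyl C bonded to two carbons → ketone.
pendant –CH2SH → thiol.
–C(=O)– with carbon on both sides → ketone.
pendant –C(=O)X: carbonyl C bonded to C and halogen → acyl halide.
pendant –CH2OH on an sp³ backbone C → alcohol.

acyl halide, alcohol, aldehyde, alkene, alkyl halide, amide, ester, ketone, thiol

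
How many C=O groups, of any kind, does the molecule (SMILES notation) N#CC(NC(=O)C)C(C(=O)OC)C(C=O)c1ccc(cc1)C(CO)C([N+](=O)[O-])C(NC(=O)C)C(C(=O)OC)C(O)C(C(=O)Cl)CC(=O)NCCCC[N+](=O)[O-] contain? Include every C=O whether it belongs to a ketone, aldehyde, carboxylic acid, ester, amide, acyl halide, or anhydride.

CH(NHCOCH3): amide, 1 C=O (running total 1).
CH(COOCH3): ester, 1 C=O (running total 2).
CH(CHO): aldehyde, 1 C=O (running total 3).
CH(NHCOCH3): amide, 1 C=O (running total 4).
CH(COOCH3): ester, 1 C=O (running total 5).
CH(COCl): acyl halide, 1 C=O (running total 6).
CH2CONHCH2: amide, 1 C=O (running total 7).

7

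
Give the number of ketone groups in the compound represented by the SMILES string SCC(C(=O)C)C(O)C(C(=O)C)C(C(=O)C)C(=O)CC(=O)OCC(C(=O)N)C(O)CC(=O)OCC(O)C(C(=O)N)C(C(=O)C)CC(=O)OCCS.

5

Taking each segment in turn:
  HSCH2: –SH on an sp³ carbon → thiol.
  CH(COCH3): pendant –COCH3: carbonyl C bonded to two carbons → ketone.
  CH(OH): –OH on an sp³ carbon → alcohol (secondary).
  CH(COCH3): pendant –COCH3: carbonyl C bonded to two carbons → ketone.
  CH(COCH3): pendant –COCH3: carbonyl C bonded to two carbons → ketone.
  CO: –C(=O)– with carbon on both sides → ketone.
  CH2COOCH2: –C(=O)–O–C with C on the carbonyl side → ester.
  CH(CONH2): pendant –CONH2: carbonyl C bonded to C and N → amide.
  CH(OH): –OH on an sp³ carbon → alcohol (secondary).
  CH2COOCH2: –C(=O)–O–C with C on the carbonyl side → ester.
  CH(OH): –OH on an sp³ carbon → alcohol (secondary).
  CH(CONH2): pendant –CONH2: carbonyl C bonded to C and N → amide.
  CH(COCH3): pendant –COCH3: carbonyl C bonded to two carbons → ketone.
  CH2COOCH2: –C(=O)–O–C with C on the carbonyl side → ester.
  CH2SH: –SH on an sp³ carbon → thiol.
Ketone appears at: CH(COCH3), CH(COCH3), CH(COCH3), CO, CH(COCH3) → 5.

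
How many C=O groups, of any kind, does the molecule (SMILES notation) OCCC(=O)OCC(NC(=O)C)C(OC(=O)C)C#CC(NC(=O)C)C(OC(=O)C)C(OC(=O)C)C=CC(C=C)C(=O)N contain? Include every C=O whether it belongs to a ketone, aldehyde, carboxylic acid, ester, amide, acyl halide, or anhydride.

7

CH2COOCH2: ester, 1 C=O (running total 1).
CH(NHCOCH3): amide, 1 C=O (running total 2).
CH(OCOCH3): ester, 1 C=O (running total 3).
CH(NHCOCH3): amide, 1 C=O (running total 4).
CH(OCOCH3): ester, 1 C=O (running total 5).
CH(OCOCH3): ester, 1 C=O (running total 6).
CONH2: amide, 1 C=O (running total 7).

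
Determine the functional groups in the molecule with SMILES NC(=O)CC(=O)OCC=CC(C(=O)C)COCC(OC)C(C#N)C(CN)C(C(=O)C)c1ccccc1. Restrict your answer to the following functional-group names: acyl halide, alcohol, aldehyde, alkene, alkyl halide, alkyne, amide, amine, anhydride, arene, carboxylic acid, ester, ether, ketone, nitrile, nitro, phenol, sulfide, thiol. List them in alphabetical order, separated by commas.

Reading the structure from left to right:
  H2NCO: –C(=O)NH2: carbonyl C bonded to C and to N → amide (the N is not a separate amine).
  CH2COOCH2: –C(=O)–O–C with C on the carbonyl side → ester.
  CH=CH: C=C double bond → alkene.
  CH(COCH3): pendant –COCH3: carbonyl C bonded to two carbons → ketone.
  CH2OCH2: C–O–C with sp³ carbons on both sides and no adjacent C=O → ether.
  CH(OCH3): pendant –OCH3: C–O–C with sp³ C, no adjacent C=O → ether.
  CH(CN): pendant –C≡N: nitrile.
  CH(CH2NH2): pendant –CH2NH2: N on sp³ C, no adjacent C=O → amine.
  CH(COCH3): pendant –COCH3: carbonyl C bonded to two carbons → ketone.
  C6H5: –C6H5 phenyl ring → arene.

alkene, amide, amine, arene, ester, ether, ketone, nitrile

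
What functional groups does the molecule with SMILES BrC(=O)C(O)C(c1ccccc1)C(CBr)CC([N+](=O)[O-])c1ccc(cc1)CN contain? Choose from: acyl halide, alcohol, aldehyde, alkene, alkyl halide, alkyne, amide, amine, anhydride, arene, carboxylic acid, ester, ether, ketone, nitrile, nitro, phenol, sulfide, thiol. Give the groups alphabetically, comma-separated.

–C(=O)Br: carbonyl C bonded to C and to a halogen → acyl halide (not alkyl halide).
–OH on an sp³ carbon → alcohol (secondary).
pendant –C6H5: benzene ring → arene.
pendant –CH2X: halogen on sp³ carbon → alkyl halide.
–NO2 on an sp³ carbon → nitro (the N=O is not a carbonyl).
para-disubstituted benzene ring → arene.
–NH2 on an sp³ carbon with no adjacent C=O → amine.

acyl halide, alcohol, alkyl halide, amine, arene, nitro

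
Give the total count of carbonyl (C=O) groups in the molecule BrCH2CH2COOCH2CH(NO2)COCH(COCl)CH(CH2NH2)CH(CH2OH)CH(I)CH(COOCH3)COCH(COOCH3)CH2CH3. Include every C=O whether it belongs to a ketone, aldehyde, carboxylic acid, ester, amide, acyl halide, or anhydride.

CH2COOCH2: ester, 1 C=O (running total 1).
CO: ketone, 1 C=O (running total 2).
CH(COCl): acyl halide, 1 C=O (running total 3).
CH(COOCH3): ester, 1 C=O (running total 4).
CO: ketone, 1 C=O (running total 5).
CH(COOCH3): ester, 1 C=O (running total 6).

6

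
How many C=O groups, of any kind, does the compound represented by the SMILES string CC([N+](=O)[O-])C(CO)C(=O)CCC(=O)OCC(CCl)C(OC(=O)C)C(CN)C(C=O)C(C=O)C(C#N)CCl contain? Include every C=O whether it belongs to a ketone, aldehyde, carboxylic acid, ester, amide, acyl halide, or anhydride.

CO: ketone, 1 C=O (running total 1).
CH2COOCH2: ester, 1 C=O (running total 2).
CH(OCOCH3): ester, 1 C=O (running total 3).
CH(CHO): aldehyde, 1 C=O (running total 4).
CH(CHO): aldehyde, 1 C=O (running total 5).

5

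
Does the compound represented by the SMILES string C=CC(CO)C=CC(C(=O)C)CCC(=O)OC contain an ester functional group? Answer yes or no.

C=C double bond → alkene.
pendant –CH2OH on an sp³ backbone C → alcohol.
C=C double bond → alkene.
pendant –COCH3: carbonyl C bonded to two carbons → ketone.
–C(=O)OCH3: carbonyl C bonded to C and to –OCH3 → ester (not ketone + ether).
The COOCH3 segment supplies the ester: –C(=O)OCH3: carbonyl C bonded to C and to –OCH3 → ester (not ketone + ether).

yes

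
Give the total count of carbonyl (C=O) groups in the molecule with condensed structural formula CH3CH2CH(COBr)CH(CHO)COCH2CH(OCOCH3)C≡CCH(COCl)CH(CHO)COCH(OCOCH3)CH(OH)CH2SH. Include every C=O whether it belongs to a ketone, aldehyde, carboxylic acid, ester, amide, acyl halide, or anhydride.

8

CH(COBr): acyl halide, 1 C=O (running total 1).
CH(CHO): aldehyde, 1 C=O (running total 2).
CO: ketone, 1 C=O (running total 3).
CH(OCOCH3): ester, 1 C=O (running total 4).
CH(COCl): acyl halide, 1 C=O (running total 5).
CH(CHO): aldehyde, 1 C=O (running total 6).
CO: ketone, 1 C=O (running total 7).
CH(OCOCH3): ester, 1 C=O (running total 8).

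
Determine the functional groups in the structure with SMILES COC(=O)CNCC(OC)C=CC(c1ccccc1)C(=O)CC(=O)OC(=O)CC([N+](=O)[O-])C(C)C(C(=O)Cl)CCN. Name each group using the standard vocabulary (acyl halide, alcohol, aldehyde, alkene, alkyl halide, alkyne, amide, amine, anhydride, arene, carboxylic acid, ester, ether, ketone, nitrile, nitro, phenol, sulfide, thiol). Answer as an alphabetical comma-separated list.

Working along the chain:
  CH3OOC: CH3O–C(=O)–: carbonyl C bonded to C and to –OCH3 → ester (not ketone + ether).
  CH2NHCH2: C–N–C with sp³ carbons and no adjacent C=O → amine (secondary).
  CH(OCH3): pendant –OCH3: C–O–C with sp³ C, no adjacent C=O → ether.
  CH=CH: C=C double bond → alkene.
  CH(C6H5): pendant –C6H5: benzene ring → arene.
  CO: –C(=O)– with carbon on both sides → ketone.
  CH2CO-O-COCH2: two acyl groups sharing one oxygen, –C(=O)–O–C(=O)– → anhydride.
  CH(NO2): –NO2 on an sp³ carbon → nitro (the N=O is not a carbonyl).
  CH(COCl): pendant –C(=O)X: carbonyl C bonded to C and halogen → acyl halide.
  CH2NH2: –NH2 on an sp³ carbon with no adjacent C=O → amine.

acyl halide, alkene, amine, anhydride, arene, ester, ether, ketone, nitro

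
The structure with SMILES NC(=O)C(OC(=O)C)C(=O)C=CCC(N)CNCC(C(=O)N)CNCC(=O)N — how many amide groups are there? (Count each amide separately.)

Taking each segment in turn:
  H2NCO: –C(=O)NH2: carbonyl C bonded to C and to N → amide (the N is not a separate amine).
  CH(OCOCH3): pendant –OC(=O)CH3: an acyloxy group → ester.
  CO: –C(=O)– with carbon on both sides → ketone.
  CH=CH: C=C double bond → alkene.
  CH(NH2): –NH2 on an sp³ carbon with no adjacent C=O → amine.
  CH2NHCH2: C–N–C with sp³ carbons and no adjacent C=O → amine (secondary).
  CH(CONH2): pendant –CONH2: carbonyl C bonded to C and N → amide.
  CH2NHCH2: C–N–C with sp³ carbons and no adjacent C=O → amine (secondary).
  CONH2: –C(=O)NH2: carbonyl C bonded to C and to N → amide (the N is not a separate amine).
Amide appears at: H2NCO, CH(CONH2), CONH2 → 3.

3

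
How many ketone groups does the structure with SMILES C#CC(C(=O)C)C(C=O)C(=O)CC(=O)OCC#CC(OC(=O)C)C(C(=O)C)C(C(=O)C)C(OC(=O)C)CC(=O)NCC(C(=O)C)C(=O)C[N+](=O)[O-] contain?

6

C≡C triple bond → alkyne.
pendant –COCH3: carbonyl C bonded to two carbons → ketone.
pendant –CHO: carbonyl C bonded to C and H → aldehyde.
–C(=O)– with carbon on both sides → ketone.
–C(=O)–O–C with C on the carbonyl side → ester.
C≡C triple bond → alkyne.
pendant –OC(=O)CH3: an acyloxy group → ester.
pendant –COCH3: carbonyl C bonded to two carbons → ketone.
pendant –COCH3: carbonyl C bonded to two carbons → ketone.
pendant –OC(=O)CH3: an acyloxy group → ester.
–C(=O)–N– linkage → amide (the N is not an amine).
pendant –COCH3: carbonyl C bonded to two carbons → ketone.
–C(=O)– with carbon on both sides → ketone.
–NO2 on carbon → nitro group.
Ketone appears at: CH(COCH3), CO, CH(COCH3), CH(COCH3), CH(COCH3), CO → 6.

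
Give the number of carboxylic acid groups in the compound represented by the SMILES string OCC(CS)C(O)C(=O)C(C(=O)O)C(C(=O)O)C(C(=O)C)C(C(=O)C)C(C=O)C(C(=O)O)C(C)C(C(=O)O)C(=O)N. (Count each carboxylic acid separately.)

Working along the chain:
  HOCH2: HO– on an sp³ carbon → alcohol.
  CH(CH2SH): pendant –CH2SH → thiol.
  CH(OH): –OH on an sp³ carbon → alcohol (secondary).
  CO: –C(=O)– with carbon on both sides → ketone.
  CH(COOH): pendant –COOH: carbonyl C bonded to C and –OH → carboxylic acid.
  CH(COOH): pendant –COOH: carbonyl C bonded to C and –OH → carboxylic acid.
  CH(COCH3): pendant –COCH3: carbonyl C bonded to two carbons → ketone.
  CH(COCH3): pendant –COCH3: carbonyl C bonded to two carbons → ketone.
  CH(CHO): pendant –CHO: carbonyl C bonded to C and H → aldehyde.
  CH(COOH): pendant –COOH: carbonyl C bonded to C and –OH → carboxylic acid.
  CH(COOH): pendant –COOH: carbonyl C bonded to C and –OH → carboxylic acid.
  CONH2: –C(=O)NH2: carbonyl C bonded to C and to N → amide (the N is not a separate amine).
Carboxylic acid appears at: CH(COOH), CH(COOH), CH(COOH), CH(COOH) → 4.

4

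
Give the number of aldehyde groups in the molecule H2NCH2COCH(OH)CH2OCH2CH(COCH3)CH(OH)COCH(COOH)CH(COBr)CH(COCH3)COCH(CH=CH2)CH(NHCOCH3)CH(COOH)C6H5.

0

–NH2 on an sp³ carbon with no adjacent C=O → amine.
–C(=O)– with carbon on both sides → ketone.
–OH on an sp³ carbon → alcohol (secondary).
C–O–C with sp³ carbons on both sides and no adjacent C=O → ether.
pendant –COCH3: carbonyl C bonded to two carbons → ketone.
–OH on an sp³ carbon → alcohol (secondary).
–C(=O)– with carbon on both sides → ketone.
pendant –COOH: carbonyl C bonded to C and –OH → carboxylic acid.
pendant –C(=O)X: carbonyl C bonded to C and halogen → acyl halide.
pendant –COCH3: carbonyl C bonded to two carbons → ketone.
–C(=O)– with carbon on both sides → ketone.
pendant –CH=CH2: C=C double bond → alkene.
pendant –NHC(=O)CH3: N bonded to a carbonyl → amide (not amine).
pendant –COOH: carbonyl C bonded to C and –OH → carboxylic acid.
–C6H5 phenyl ring → arene.
No segment is a aldehyde: CO is ketone, not aldehyde; CH(COCH3) is ketone, not aldehyde; CO is ketone, not aldehyde. → 0.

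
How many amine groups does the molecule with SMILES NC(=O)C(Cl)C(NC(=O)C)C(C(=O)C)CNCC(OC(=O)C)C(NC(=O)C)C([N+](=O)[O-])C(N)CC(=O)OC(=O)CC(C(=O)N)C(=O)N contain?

2

Taking each segment in turn:
  H2NCO: –C(=O)NH2: carbonyl C bonded to C and to N → amide (the N is not a separate amine).
  CH(Cl): halogen on an sp³ carbon → alkyl halide.
  CH(NHCOCH3): pendant –NHC(=O)CH3: N bonded to a carbonyl → amide (not amine).
  CH(COCH3): pendant –COCH3: carbonyl C bonded to two carbons → ketone.
  CH2NHCH2: C–N–C with sp³ carbons and no adjacent C=O → amine (secondary).
  CH(OCOCH3): pendant –OC(=O)CH3: an acyloxy group → ester.
  CH(NHCOCH3): pendant –NHC(=O)CH3: N bonded to a carbonyl → amide (not amine).
  CH(NO2): –NO2 on an sp³ carbon → nitro (the N=O is not a carbonyl).
  CH(NH2): –NH2 on an sp³ carbon with no adjacent C=O → amine.
  CH2CO-O-COCH2: two acyl groups sharing one oxygen, –C(=O)–O–C(=O)– → anhydride.
  CH(CONH2): pendant –CONH2: carbonyl C bonded to C and N → amide.
  CONH2: –C(=O)NH2: carbonyl C bonded to C and to N → amide (the N is not a separate amine).
Amine appears at: CH2NHCH2, CH(NH2) → 2.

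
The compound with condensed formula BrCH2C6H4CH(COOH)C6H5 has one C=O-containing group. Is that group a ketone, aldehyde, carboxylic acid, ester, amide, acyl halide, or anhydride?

The carbonyl is in the CH(COOH) segment: pendant –COOH: carbonyl C bonded to C and –OH → carboxylic acid.

carboxylic acid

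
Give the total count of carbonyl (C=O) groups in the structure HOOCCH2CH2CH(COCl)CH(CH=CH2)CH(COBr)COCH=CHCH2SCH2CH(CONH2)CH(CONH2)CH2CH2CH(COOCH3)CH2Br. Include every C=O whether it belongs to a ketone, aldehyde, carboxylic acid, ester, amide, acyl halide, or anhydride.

7

HOOC: carboxylic acid, 1 C=O (running total 1).
CH(COCl): acyl halide, 1 C=O (running total 2).
CH(COBr): acyl halide, 1 C=O (running total 3).
CO: ketone, 1 C=O (running total 4).
CH(CONH2): amide, 1 C=O (running total 5).
CH(CONH2): amide, 1 C=O (running total 6).
CH(COOCH3): ester, 1 C=O (running total 7).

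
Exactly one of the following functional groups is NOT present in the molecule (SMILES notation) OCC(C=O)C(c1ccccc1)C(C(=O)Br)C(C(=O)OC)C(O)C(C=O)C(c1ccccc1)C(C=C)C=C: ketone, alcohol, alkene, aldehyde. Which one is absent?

ketone

aldehyde: present (CH(CHO) — pendant –CHO: carbonyl C bonded to C and H → aldehyde).
alcohol: present (HOCH2 — HO– on an sp³ carbon → alcohol).
alkene: present (CH(CH=CH2) — pendant –CH=CH2: C=C double bond → alkene).
ketone: absent. In CH(COOCH3), the C=O is bonded to an –O–C group, which defines an ester, not a ketone. In CH(CHO), the carbonyl carbon carries an H, so it is an aldehyde, not a ketone. In CH(COBr), the C=O is bonded to a halogen, which defines an acyl halide, not a ketone.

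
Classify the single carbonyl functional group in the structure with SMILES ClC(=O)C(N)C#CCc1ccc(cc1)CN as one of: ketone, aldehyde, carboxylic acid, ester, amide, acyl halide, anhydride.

acyl halide

The carbonyl is in the ClCO segment: –C(=O)Cl: carbonyl C bonded to C and to a halogen → acyl halide (not alkyl halide).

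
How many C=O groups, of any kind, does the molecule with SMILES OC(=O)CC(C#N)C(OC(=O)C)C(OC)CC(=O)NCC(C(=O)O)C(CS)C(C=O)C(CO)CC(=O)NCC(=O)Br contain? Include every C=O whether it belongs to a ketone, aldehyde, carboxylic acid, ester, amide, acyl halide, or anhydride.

7

HOOC: carboxylic acid, 1 C=O (running total 1).
CH(OCOCH3): ester, 1 C=O (running total 2).
CH2CONHCH2: amide, 1 C=O (running total 3).
CH(COOH): carboxylic acid, 1 C=O (running total 4).
CH(CHO): aldehyde, 1 C=O (running total 5).
CH2CONHCH2: amide, 1 C=O (running total 6).
COBr: acyl halide, 1 C=O (running total 7).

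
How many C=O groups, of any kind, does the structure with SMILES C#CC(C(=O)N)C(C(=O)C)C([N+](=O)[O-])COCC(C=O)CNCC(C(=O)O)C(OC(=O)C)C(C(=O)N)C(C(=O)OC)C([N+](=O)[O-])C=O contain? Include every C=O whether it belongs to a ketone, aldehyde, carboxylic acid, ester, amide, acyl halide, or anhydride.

CH(CONH2): amide, 1 C=O (running total 1).
CH(COCH3): ketone, 1 C=O (running total 2).
CH(CHO): aldehyde, 1 C=O (running total 3).
CH(COOH): carboxylic acid, 1 C=O (running total 4).
CH(OCOCH3): ester, 1 C=O (running total 5).
CH(CONH2): amide, 1 C=O (running total 6).
CH(COOCH3): ester, 1 C=O (running total 7).
CHO: aldehyde, 1 C=O (running total 8).

8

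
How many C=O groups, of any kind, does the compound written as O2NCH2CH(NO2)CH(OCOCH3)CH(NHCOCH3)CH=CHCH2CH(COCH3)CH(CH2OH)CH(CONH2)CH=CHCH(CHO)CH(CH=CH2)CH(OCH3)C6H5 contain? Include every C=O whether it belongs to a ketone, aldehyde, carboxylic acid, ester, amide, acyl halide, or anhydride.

CH(OCOCH3): ester, 1 C=O (running total 1).
CH(NHCOCH3): amide, 1 C=O (running total 2).
CH(COCH3): ketone, 1 C=O (running total 3).
CH(CONH2): amide, 1 C=O (running total 4).
CH(CHO): aldehyde, 1 C=O (running total 5).

5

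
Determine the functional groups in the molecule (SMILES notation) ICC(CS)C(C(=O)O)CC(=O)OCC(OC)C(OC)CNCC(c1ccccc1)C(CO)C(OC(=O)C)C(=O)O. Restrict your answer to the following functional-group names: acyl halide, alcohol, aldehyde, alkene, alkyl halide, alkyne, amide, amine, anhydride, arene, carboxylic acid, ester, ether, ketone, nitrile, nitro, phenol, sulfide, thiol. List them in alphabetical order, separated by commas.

halogen on an sp³ carbon → alkyl halide.
pendant –CH2SH → thiol.
pendant –COOH: carbonyl C bonded to C and –OH → carboxylic acid.
–C(=O)–O–C with C on the carbonyl side → ester.
pendant –OCH3: C–O–C with sp³ C, no adjacent C=O → ether.
pendant –OCH3: C–O–C with sp³ C, no adjacent C=O → ether.
C–N–C with sp³ carbons and no adjacent C=O → amine (secondary).
pendant –C6H5: benzene ring → arene.
pendant –CH2OH on an sp³ backbone C → alcohol.
pendant –OC(=O)CH3: an acyloxy group → ester.
–COOH: carbonyl C bonded to –OH and C → carboxylic acid (the –OH is not a separate alcohol).

alcohol, alkyl halide, amine, arene, carboxylic acid, ester, ether, thiol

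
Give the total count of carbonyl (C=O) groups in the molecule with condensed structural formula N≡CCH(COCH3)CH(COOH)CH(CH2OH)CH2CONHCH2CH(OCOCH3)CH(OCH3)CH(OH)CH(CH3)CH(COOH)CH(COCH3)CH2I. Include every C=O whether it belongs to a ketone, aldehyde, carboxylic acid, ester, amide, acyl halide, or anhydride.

6

CH(COCH3): ketone, 1 C=O (running total 1).
CH(COOH): carboxylic acid, 1 C=O (running total 2).
CH2CONHCH2: amide, 1 C=O (running total 3).
CH(OCOCH3): ester, 1 C=O (running total 4).
CH(COOH): carboxylic acid, 1 C=O (running total 5).
CH(COCH3): ketone, 1 C=O (running total 6).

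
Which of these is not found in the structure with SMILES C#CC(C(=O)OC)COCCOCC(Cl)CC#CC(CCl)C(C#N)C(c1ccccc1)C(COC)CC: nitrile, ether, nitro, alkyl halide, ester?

alkyl halide: present (CH(Cl) — halogen on an sp³ carbon → alkyl halide).
ester: present (CH(COOCH3) — pendant –COOCH3: carbonyl C bonded to C and –OCH3 → ester).
ether: present (CH2OCH2 — C–O–C with sp³ carbons on both sides and no adjacent C=O → ether).
nitrile: present (CH(CN) — pendant –C≡N: nitrile).
nitro: no segment matches this pattern.

nitro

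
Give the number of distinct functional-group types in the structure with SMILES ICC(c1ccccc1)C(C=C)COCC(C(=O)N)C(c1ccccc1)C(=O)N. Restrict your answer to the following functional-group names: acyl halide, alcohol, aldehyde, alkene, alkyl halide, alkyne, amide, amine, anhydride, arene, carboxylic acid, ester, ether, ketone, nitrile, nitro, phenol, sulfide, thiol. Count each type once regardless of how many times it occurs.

Working along the chain:
  ICH2: halogen on an sp³ carbon → alkyl halide.
  CH(C6H5): pendant –C6H5: benzene ring → arene.
  CH(CH=CH2): pendant –CH=CH2: C=C double bond → alkene.
  CH2OCH2: C–O–C with sp³ carbons on both sides and no adjacent C=O → ether.
  CH(CONH2): pendant –CONH2: carbonyl C bonded to C and N → amide.
  CH(C6H5): pendant –C6H5: benzene ring → arene.
  CONH2: –C(=O)NH2: carbonyl C bonded to C and to N → amide (the N is not a separate amine).
Distinct types present: alkene, alkyl halide, amide, arene, ether.

5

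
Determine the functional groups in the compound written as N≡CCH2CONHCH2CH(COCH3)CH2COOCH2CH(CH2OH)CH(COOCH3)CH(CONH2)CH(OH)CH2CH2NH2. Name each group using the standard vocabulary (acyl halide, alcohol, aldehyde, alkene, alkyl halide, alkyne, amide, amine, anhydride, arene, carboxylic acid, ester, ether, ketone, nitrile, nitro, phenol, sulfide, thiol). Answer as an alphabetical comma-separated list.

alcohol, amide, amine, ester, ketone, nitrile

Working along the chain:
  N≡C: N≡C–: carbon triple-bonded to nitrogen → nitrile.
  CH2CONHCH2: –C(=O)–N– linkage → amide (the N is not an amine).
  CH(COCH3): pendant –COCH3: carbonyl C bonded to two carbons → ketone.
  CH2COOCH2: –C(=O)–O–C with C on the carbonyl side → ester.
  CH(CH2OH): pendant –CH2OH on an sp³ backbone C → alcohol.
  CH(COOCH3): pendant –COOCH3: carbonyl C bonded to C and –OCH3 → ester.
  CH(CONH2): pendant –CONH2: carbonyl C bonded to C and N → amide.
  CH(OH): –OH on an sp³ carbon → alcohol (secondary).
  CH2NH2: –NH2 on an sp³ carbon with no adjacent C=O → amine.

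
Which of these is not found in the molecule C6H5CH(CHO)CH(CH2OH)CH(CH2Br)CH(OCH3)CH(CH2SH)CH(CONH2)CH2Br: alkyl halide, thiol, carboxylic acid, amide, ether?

carboxylic acid

alkyl halide: present (CH(CH2Br) — pendant –CH2X: halogen on sp³ carbon → alkyl halide).
amide: present (CH(CONH2) — pendant –CONH2: carbonyl C bonded to C and N → amide).
thiol: present (CH(CH2SH) — pendant –CH2SH → thiol).
ether: present (CH(OCH3) — pendant –OCH3: C–O–C with sp³ C, no adjacent C=O → ether).
carboxylic acid: absent. In CH(CONH2), the carbonyl is bonded to nitrogen, not to –OH; that is an amide.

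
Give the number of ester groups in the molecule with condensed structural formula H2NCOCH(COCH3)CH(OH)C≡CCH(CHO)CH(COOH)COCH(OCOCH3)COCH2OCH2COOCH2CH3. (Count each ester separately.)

2

–C(=O)NH2: carbonyl C bonded to C and to N → amide (the N is not a separate amine).
pendant –COCH3: carbonyl C bonded to two carbons → ketone.
–OH on an sp³ carbon → alcohol (secondary).
C≡C triple bond → alkyne.
pendant –CHO: carbonyl C bonded to C and H → aldehyde.
pendant –COOH: carbonyl C bonded to C and –OH → carboxylic acid.
–C(=O)– with carbon on both sides → ketone.
pendant –OC(=O)CH3: an acyloxy group → ester.
–C(=O)– with carbon on both sides → ketone.
C–O–C with sp³ carbons on both sides and no adjacent C=O → ether.
–C(=O)OCH2CH3: carbonyl C bonded to C and to –OEt → ester.
Ester appears at: CH(OCOCH3), COOCH2CH3 → 2.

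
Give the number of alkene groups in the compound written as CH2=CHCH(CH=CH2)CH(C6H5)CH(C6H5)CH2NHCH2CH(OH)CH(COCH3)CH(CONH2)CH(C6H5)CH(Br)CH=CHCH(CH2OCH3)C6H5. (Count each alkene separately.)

3

Taking each segment in turn:
  CH2=CH: C=C double bond → alkene.
  CH(CH=CH2): pendant –CH=CH2: C=C double bond → alkene.
  CH(C6H5): pendant –C6H5: benzene ring → arene.
  CH(C6H5): pendant –C6H5: benzene ring → arene.
  CH2NHCH2: C–N–C with sp³ carbons and no adjacent C=O → amine (secondary).
  CH(OH): –OH on an sp³ carbon → alcohol (secondary).
  CH(COCH3): pendant –COCH3: carbonyl C bonded to two carbons → ketone.
  CH(CONH2): pendant –CONH2: carbonyl C bonded to C and N → amide.
  CH(C6H5): pendant –C6H5: benzene ring → arene.
  CH(Br): halogen on an sp³ carbon → alkyl halide.
  CH=CH: C=C double bond → alkene.
  CH(CH2OCH3): pendant –CH2OCH3: C–O–C linkage → ether.
  C6H5: –C6H5 phenyl ring → arene.
Alkene appears at: CH2=CH, CH(CH=CH2), CH=CH → 3.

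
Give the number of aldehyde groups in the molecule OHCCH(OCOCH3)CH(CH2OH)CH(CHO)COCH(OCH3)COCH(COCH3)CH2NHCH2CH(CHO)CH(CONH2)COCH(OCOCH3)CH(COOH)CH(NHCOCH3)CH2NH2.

3

terminal –CHO: carbonyl C bonded to H and C → aldehyde.
pendant –OC(=O)CH3: an acyloxy group → ester.
pendant –CH2OH on an sp³ backbone C → alcohol.
pendant –CHO: carbonyl C bonded to C and H → aldehyde.
–C(=O)– with carbon on both sides → ketone.
pendant –OCH3: C–O–C with sp³ C, no adjacent C=O → ether.
–C(=O)– with carbon on both sides → ketone.
pendant –COCH3: carbonyl C bonded to two carbons → ketone.
C–N–C with sp³ carbons and no adjacent C=O → amine (secondary).
pendant –CHO: carbonyl C bonded to C and H → aldehyde.
pendant –CONH2: carbonyl C bonded to C and N → amide.
–C(=O)– with carbon on both sides → ketone.
pendant –OC(=O)CH3: an acyloxy group → ester.
pendant –COOH: carbonyl C bonded to C and –OH → carboxylic acid.
pendant –NHC(=O)CH3: N bonded to a carbonyl → amide (not amine).
–NH2 on an sp³ carbon with no adjacent C=O → amine.
Aldehyde appears at: OHC, CH(CHO), CH(CHO) → 3.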